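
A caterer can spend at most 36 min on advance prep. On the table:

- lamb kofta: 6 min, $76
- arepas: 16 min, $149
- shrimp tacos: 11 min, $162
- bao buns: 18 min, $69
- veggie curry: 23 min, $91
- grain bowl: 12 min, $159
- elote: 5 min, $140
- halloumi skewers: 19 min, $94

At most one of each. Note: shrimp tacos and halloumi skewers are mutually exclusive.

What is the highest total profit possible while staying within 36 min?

537

Best packing: lamb kofta + shrimp tacos + grain bowl + elote — 34 min, 537 total.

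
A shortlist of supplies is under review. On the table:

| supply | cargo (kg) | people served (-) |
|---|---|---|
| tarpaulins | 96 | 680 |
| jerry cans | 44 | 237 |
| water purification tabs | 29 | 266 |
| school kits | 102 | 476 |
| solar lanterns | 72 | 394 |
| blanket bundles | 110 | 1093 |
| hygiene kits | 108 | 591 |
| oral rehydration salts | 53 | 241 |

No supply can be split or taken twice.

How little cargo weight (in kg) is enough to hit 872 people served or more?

110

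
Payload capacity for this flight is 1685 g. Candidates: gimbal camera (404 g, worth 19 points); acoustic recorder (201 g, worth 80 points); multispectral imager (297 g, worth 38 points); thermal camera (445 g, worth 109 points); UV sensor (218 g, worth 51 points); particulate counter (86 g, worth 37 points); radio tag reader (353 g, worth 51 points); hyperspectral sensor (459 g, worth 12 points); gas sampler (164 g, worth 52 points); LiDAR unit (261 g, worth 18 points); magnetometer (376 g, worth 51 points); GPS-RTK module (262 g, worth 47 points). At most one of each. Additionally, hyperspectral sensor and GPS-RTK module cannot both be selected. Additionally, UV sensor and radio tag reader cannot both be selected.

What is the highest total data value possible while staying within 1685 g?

414

Taking acoustic recorder + multispectral imager + thermal camera + UV sensor + particulate counter + gas sampler + GPS-RTK module: 1673 g used, 414 in data value.
No other feasible combination exceeds 414.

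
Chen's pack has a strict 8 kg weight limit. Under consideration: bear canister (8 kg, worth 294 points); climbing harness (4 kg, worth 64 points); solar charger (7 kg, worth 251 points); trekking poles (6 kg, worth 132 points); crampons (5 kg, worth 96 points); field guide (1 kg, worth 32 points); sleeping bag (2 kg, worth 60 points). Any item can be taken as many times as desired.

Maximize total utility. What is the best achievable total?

294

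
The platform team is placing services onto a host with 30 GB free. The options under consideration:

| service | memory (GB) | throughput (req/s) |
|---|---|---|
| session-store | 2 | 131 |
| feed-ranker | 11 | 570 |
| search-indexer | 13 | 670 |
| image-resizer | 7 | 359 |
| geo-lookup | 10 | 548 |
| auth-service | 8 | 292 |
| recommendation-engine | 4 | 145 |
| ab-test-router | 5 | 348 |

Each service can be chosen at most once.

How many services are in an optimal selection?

Best achievable throughput is 1697.
One optimal bundle: session-store + search-indexer + geo-lookup + ab-test-router (30 GB).
Any selection reaching 1697 contains exactly 4 services.

4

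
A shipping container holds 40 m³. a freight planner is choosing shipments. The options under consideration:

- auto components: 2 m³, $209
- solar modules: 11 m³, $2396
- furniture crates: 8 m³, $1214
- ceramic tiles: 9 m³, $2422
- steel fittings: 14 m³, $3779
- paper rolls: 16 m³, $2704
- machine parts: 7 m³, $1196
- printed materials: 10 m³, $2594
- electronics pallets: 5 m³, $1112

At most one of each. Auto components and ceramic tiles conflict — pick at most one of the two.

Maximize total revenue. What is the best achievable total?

9991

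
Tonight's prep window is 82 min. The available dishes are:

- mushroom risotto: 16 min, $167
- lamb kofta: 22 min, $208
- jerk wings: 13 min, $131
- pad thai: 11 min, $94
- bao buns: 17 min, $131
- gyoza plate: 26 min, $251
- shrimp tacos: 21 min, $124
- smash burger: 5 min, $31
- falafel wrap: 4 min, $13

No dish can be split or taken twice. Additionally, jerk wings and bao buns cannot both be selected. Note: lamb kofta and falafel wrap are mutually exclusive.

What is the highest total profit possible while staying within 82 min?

788

Taking mushroom risotto + lamb kofta + jerk wings + gyoza plate + smash burger: 82 min used, 788 in profit.
No other feasible combination exceeds 788.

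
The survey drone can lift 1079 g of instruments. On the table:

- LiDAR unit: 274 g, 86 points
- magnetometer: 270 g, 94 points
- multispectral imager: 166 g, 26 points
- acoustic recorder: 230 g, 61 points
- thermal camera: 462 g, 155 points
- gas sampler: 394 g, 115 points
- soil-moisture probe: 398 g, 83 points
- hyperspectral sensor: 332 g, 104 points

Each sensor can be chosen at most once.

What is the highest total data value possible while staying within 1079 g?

A density-first pass picks LiDAR unit + magnetometer + thermal camera — 335 at 1006 g.
Replace LiDAR unit with hyperspectral sensor: the trade gains 18 net, giving 353 at 1064 g.

353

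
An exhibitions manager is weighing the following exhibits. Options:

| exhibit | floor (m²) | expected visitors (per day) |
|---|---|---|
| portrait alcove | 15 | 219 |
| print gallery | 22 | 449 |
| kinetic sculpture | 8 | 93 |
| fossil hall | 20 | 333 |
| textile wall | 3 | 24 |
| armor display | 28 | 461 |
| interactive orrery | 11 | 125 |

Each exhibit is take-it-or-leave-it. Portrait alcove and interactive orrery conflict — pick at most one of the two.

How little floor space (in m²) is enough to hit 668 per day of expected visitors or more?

Look for the lowest-floor combination reaching 668.
Taking portrait alcove + print gallery gives 668 (≥ 668) for 37 m².
Below 37 m² the best achievable stays under 668.

37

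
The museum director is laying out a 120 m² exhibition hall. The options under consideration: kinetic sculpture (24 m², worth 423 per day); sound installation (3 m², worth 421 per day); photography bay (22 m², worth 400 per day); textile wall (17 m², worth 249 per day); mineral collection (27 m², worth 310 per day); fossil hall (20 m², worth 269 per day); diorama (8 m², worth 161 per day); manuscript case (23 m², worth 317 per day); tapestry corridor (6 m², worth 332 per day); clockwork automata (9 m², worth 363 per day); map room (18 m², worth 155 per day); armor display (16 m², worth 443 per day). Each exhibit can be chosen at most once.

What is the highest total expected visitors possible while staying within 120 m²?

Greedy by ratio would take kinetic sculpture + sound installation + photography bay + textile wall + diorama + tapestry corridor + clockwork automata + armor display: 105 m² used, total 2792.
Replace diorama with manuscript case: the trade gains 156 net, giving 2948 at 120 m².
Every other selection either busts 120 m² or fails to beat 2948.

2948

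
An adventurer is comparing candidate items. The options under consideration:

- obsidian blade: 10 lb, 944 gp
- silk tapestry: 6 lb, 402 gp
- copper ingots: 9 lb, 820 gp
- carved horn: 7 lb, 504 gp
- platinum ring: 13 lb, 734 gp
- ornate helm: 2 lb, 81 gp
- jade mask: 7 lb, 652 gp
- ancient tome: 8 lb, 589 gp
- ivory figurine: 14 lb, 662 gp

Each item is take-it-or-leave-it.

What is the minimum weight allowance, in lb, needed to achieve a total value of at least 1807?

21

Minimise lb subject to total value ≥ 1807.
obsidian blade + copper ingots + ornate helm: 1845 value at 21 lb.
Below 21 lb the best achievable stays under 1807.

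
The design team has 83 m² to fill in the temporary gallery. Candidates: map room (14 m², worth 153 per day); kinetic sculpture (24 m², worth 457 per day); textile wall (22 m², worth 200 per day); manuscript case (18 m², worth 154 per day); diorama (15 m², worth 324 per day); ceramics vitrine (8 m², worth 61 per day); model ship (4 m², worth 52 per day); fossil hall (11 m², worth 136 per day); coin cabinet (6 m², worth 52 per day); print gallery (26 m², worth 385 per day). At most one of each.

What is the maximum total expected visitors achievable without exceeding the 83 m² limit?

1371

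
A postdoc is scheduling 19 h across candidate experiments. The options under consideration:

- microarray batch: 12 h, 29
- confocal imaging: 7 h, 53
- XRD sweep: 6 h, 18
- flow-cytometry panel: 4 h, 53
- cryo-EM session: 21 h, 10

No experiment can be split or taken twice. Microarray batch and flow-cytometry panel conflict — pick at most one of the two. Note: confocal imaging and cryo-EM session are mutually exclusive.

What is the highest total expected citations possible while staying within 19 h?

124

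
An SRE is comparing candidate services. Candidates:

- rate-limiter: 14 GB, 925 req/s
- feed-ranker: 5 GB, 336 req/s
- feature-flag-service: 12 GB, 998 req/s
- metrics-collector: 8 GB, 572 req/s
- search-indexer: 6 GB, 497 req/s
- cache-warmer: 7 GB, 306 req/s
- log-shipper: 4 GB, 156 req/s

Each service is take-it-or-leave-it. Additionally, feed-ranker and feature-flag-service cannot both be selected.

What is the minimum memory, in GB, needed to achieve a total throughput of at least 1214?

18

Look for the lowest-memory combination reaching 1214.
feature-flag-service + search-indexer reaches 1495 using 18 GB.
No combination under 18 GB hits 1214.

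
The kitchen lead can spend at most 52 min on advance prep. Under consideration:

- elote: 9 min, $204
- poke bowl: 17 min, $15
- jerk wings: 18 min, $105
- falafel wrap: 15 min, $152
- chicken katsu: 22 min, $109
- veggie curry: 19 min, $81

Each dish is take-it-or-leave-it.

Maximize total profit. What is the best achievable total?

465

A density-first pass picks elote + jerk wings + falafel wrap — 461 at 42 min.
Dropping jerk wings frees 18 min; slotting in chicken katsu (22 min) lifts the total to 465 at 46 min.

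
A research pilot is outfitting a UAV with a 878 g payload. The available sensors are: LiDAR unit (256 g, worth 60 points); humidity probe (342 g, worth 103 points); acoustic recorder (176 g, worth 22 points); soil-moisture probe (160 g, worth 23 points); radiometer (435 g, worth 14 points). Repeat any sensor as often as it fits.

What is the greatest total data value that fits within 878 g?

Density check — humidity probe 0.30, LiDAR unit 0.23, soil-moisture probe 0.14, acoustic recorder 0.12 are the best per g.
Best packing: 2×humidity probe + soil-moisture probe — 844 g, 229 total.

229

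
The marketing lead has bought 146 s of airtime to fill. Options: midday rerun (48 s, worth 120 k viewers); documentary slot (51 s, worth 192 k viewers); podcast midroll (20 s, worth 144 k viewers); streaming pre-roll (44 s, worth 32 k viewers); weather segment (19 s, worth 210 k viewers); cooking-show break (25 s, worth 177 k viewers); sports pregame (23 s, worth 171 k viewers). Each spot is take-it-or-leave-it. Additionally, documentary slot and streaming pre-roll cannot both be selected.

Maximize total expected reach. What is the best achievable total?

894

Taking documentary slot + podcast midroll + weather segment + cooking-show break + sports pregame: 138 s used, 894 in expected reach.
The closest alternative, midday rerun + podcast midroll + weather segment + cooking-show break + sports pregame, reaches only 822.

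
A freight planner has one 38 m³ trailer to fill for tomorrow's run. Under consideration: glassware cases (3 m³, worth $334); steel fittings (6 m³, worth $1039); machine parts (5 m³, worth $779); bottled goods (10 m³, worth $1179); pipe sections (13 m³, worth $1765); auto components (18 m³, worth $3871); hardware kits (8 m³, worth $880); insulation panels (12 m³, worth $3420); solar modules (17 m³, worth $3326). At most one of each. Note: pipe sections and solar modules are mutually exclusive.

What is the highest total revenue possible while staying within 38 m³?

By revenue per m³: insulation panels 285.00, auto components 215.06, solar modules 195.65 lead.
Taking the top-ratio shipments first gives steel fittings + auto components + insulation panels for 8330 (36 m³).
Dropping steel fittings frees 6 m³; slotting in glassware cases + machine parts (8 m³) lifts the total to 8404 at 38 m³.
No other feasible combination exceeds 8404.

8404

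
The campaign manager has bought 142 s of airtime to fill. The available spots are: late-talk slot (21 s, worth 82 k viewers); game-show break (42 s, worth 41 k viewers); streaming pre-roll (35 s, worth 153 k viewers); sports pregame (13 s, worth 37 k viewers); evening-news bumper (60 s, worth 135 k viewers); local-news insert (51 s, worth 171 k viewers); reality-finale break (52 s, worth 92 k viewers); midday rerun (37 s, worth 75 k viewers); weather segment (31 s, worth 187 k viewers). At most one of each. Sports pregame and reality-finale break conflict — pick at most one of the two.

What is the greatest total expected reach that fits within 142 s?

Best packing: late-talk slot + streaming pre-roll + local-news insert + weather segment — 138 s, 593 total.

593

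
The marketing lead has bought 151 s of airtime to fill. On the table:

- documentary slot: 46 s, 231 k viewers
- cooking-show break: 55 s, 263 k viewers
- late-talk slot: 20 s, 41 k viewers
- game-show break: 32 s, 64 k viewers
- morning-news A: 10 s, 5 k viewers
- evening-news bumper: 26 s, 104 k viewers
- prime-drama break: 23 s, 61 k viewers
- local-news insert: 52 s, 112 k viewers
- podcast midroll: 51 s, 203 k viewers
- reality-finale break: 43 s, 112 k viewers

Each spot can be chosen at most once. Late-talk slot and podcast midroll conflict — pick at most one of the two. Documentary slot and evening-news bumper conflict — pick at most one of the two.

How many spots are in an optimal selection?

3

Best achievable expected reach is 606.
For example documentary slot + cooking-show break + reality-finale break achieves it, using 144 s.
All optima have 3 spots.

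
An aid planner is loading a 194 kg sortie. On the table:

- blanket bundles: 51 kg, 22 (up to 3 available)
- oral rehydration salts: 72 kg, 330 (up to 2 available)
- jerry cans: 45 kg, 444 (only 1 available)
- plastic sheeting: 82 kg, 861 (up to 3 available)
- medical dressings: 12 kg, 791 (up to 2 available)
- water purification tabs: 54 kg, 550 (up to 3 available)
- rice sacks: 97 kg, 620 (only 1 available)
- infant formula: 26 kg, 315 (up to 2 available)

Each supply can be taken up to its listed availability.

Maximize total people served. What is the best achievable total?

By people served per kg: medical dressings 65.92, infant formula 12.12, plastic sheeting 10.50 lead.
The ratio heuristic lands on plastic sheeting + 2×medical dressings + 2×infant formula (3073) but leaves 36 kg idle.
Replace plastic sheeting with 2×water purification tabs: the trade gains 239 net, giving 3312 at 184 kg.
The spare 10 kg is too small for any remaining supply, and no exchange beats 3312.

3312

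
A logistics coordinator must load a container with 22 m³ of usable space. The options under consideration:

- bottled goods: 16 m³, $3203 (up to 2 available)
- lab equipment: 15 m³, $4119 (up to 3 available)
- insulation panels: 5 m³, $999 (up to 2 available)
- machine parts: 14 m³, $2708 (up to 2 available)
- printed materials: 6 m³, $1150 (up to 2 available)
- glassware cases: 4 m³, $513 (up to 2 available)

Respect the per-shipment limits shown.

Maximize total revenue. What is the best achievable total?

5269

Ranking by ratio (revenue/m³): lab equipment 274.60, bottled goods 200.19, insulation panels 199.80, machine parts 193.43.
Taking the top-ratio shipments first gives lab equipment + insulation panels for 5118 (20 m³).
Replace insulation panels with printed materials: the trade gains 151 net, giving 5269 at 21 m³.
Nothing else within 22 m³ beats 5269.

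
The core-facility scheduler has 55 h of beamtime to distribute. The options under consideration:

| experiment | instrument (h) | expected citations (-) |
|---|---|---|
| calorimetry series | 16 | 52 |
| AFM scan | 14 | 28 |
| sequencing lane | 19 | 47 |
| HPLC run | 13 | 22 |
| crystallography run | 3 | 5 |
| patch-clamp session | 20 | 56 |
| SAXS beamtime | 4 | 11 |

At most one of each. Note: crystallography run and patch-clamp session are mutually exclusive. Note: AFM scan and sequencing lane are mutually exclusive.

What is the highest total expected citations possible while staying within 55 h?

155

Density check — calorimetry series 3.25, patch-clamp session 2.80, SAXS beamtime 2.75, sequencing lane 2.47 are the best per h.
Taking the top-ratio experiments first gives calorimetry series + AFM scan + patch-clamp session + SAXS beamtime for 147 (54 h).
The 18 h tied up in AFM scan and SAXS beamtime is better spent on sequencing lane — total rises to 155 (55 h).
That's the maximum — no feasible swap from here does better than 155.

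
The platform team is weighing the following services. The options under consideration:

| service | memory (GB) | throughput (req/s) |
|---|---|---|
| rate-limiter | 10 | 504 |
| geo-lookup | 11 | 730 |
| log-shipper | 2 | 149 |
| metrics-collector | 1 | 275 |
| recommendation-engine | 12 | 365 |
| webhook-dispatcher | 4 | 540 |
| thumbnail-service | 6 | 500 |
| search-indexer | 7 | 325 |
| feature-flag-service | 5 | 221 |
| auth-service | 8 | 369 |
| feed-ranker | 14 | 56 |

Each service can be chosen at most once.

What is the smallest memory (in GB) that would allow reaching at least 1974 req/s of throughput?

Need the lightest bundle worth ≥ 1974.
geo-lookup + metrics-collector + webhook-dispatcher + thumbnail-service: 2045 throughput at 22 GB.
Below 22 GB the best achievable stays under 1974.

22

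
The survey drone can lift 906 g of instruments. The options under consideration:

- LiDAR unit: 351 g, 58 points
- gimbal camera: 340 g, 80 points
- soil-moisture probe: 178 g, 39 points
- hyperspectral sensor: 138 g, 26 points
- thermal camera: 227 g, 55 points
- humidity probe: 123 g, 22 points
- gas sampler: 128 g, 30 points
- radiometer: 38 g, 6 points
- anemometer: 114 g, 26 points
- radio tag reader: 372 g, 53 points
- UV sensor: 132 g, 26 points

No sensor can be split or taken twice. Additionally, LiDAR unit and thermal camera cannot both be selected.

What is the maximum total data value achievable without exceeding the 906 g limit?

206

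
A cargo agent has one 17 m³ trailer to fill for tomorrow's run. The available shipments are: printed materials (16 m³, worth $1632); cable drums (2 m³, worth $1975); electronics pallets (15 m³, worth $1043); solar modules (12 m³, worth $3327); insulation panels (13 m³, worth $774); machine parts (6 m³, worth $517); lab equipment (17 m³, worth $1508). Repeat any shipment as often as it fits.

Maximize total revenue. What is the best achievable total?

Best packing: 8×cable drums — 16 m³, 15800 total.

15800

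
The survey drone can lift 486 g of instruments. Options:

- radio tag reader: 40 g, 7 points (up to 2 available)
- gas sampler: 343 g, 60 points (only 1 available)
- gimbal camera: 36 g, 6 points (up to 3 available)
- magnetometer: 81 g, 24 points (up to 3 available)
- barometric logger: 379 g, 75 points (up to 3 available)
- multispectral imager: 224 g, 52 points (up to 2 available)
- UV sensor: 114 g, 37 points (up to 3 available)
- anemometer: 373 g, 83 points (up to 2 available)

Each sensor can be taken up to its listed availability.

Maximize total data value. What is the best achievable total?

The ratio heuristic lands on radio tag reader + magnetometer + 3×UV sensor (142) but leaves 23 g idle.
Dropping radio tag reader and UV sensor frees 154 g; slotting in 2×magnetometer (162 g) lifts the total to 146 at 471 g.

146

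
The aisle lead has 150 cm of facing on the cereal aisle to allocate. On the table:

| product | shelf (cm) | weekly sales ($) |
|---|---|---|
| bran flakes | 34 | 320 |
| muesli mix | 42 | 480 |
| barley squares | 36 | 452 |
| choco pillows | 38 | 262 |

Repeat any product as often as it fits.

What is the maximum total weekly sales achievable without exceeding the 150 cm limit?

1836

Filling by ratio: 4×barley squares for 1808, with 6 cm left unused.
Replace barley squares with muesli mix: the trade gains 28 net, giving 1836 at 150 cm.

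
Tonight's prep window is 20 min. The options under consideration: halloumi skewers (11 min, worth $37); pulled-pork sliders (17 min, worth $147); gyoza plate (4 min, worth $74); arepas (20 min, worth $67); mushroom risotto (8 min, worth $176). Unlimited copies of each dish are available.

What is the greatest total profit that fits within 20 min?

426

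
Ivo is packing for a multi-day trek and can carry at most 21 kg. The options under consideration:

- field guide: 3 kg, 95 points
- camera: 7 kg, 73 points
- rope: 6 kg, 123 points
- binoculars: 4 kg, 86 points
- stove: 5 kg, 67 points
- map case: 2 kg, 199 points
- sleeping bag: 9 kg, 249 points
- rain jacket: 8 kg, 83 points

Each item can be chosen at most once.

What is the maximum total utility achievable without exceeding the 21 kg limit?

Greedy by ratio would take field guide + binoculars + map case + sleeping bag: 18 kg used, total 629.
The 4 kg tied up in binoculars is better spent on rope — total rises to 666 (20 kg).
That's the maximum — no swap from here does better than 666.

666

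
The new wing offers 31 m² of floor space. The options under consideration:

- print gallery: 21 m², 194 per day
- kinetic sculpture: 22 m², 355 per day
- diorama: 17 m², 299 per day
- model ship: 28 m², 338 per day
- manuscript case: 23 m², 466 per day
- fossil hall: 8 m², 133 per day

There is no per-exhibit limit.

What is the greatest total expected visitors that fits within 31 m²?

599

Manuscript case + fossil hall uses 31 of the 31 m² and totals 599.
That's the maximum — no swap from here does better than 599.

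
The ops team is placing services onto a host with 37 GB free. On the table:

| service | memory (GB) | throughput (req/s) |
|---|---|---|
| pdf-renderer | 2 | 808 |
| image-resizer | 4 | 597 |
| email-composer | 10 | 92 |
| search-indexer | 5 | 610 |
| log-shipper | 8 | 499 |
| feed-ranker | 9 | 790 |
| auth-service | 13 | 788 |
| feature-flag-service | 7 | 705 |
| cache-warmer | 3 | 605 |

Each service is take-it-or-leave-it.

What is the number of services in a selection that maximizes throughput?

6

The maximum throughput within 37 GB is 4198.
For example pdf-renderer + image-resizer + search-indexer + feed-ranker + auth-service + cache-warmer achieves it, using 36 GB.
Every optimal selection uses 6 services.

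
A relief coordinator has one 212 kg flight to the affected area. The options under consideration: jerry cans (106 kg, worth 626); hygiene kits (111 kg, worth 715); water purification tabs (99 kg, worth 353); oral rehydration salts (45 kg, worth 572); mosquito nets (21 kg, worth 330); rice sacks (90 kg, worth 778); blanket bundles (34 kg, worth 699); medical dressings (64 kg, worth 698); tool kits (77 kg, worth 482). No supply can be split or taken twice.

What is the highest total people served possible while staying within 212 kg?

2505

Filling by ratio: oral rehydration salts + mosquito nets + blanket bundles + medical dressings for 2299, with 48 kg left unused.
Dropping oral rehydration salts frees 45 kg; slotting in rice sacks (90 kg) lifts the total to 2505 at 209 kg.
That's the maximum — no swap from here does better than 2505.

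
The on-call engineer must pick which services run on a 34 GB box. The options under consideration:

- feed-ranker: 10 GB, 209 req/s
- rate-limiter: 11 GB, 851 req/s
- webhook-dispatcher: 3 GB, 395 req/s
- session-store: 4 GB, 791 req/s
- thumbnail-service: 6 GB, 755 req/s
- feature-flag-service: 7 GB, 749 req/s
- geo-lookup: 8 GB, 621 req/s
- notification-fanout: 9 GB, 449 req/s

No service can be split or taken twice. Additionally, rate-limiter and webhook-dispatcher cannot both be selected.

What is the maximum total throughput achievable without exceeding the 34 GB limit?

By throughput per GB: session-store 197.75, webhook-dispatcher 131.67, thumbnail-service 125.83 lead.
A density-first pass picks webhook-dispatcher + session-store + thumbnail-service + feature-flag-service + geo-lookup — 3311 at 28 GB.
Dropping webhook-dispatcher frees 3 GB; slotting in notification-fanout (9 GB) lifts the total to 3365 at 34 GB.
Next best is webhook-dispatcher + session-store + thumbnail-service + feature-flag-service + geo-lookup at 3311 (28 GB) — short by 54.

3365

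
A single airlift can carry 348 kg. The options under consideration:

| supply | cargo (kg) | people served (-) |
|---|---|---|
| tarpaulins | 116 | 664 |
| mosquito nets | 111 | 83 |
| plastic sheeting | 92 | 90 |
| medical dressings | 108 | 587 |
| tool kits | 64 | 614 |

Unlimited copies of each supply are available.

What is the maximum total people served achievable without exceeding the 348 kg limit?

Best packing: 5×tool kits — 320 kg, 3070 total.
That's the maximum — no swap from here does better than 3070.

3070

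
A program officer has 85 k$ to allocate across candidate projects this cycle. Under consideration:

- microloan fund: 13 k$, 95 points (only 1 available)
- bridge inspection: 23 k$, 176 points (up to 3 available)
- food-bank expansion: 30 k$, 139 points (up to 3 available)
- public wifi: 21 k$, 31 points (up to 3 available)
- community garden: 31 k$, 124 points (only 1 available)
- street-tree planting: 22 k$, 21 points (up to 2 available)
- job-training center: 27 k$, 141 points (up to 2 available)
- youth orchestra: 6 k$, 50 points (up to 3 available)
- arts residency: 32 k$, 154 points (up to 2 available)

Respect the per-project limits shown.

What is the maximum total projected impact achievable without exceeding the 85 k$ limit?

628

A density-first pass picks microloan fund + 2×bridge inspection + 3×youth orchestra — 597 at 77 k$.
Dropping microloan fund and youth orchestra frees 19 k$; slotting in bridge inspection (23 k$) lifts the total to 628 at 81 k$.
The spare 4 k$ is too small for any remaining project, and no exchange beats 628.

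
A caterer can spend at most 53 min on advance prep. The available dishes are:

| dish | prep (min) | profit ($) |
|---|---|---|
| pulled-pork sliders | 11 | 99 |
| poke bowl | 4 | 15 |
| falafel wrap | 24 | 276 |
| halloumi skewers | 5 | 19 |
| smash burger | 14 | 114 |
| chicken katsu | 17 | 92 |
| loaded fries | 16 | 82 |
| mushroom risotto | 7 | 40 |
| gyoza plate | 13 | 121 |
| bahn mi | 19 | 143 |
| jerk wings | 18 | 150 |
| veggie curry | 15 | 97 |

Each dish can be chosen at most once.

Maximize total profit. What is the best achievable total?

Ranking by ratio (profit/min): falafel wrap 11.50, gyoza plate 9.31, pulled-pork sliders 9.00.
Taking the top-ratio dishes first gives pulled-pork sliders + falafel wrap + halloumi skewers + gyoza plate for 515 (53 min).
Replace halloumi skewers and gyoza plate with jerk wings: the trade gains 10 net, giving 525 at 53 min.

525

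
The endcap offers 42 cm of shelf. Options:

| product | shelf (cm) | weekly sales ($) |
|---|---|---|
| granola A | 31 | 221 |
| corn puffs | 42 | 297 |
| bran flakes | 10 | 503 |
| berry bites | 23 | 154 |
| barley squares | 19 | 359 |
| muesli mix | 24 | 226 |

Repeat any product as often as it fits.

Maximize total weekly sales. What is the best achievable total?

2012

By weekly sales per cm: bran flakes 50.30, barley squares 18.89, muesli mix 9.42 lead.
Best packing: 4×bran flakes — 40 cm, 2012 total.
Every other selection either busts 42 cm or fails to beat 2012.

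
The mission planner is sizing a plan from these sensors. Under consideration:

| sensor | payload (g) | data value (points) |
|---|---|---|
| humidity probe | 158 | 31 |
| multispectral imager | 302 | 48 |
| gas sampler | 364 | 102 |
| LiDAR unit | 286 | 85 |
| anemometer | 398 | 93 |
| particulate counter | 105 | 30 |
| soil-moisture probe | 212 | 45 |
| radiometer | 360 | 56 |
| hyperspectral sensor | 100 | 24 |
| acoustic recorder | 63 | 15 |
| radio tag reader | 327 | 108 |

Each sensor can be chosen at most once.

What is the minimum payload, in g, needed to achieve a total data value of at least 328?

1140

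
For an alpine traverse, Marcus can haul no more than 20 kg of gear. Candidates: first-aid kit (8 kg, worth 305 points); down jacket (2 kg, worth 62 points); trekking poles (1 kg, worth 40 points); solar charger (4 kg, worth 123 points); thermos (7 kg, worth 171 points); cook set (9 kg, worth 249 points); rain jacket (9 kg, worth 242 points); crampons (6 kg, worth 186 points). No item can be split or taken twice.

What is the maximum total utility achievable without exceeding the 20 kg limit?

676

Density check — trekking poles 40.00, first-aid kit 38.12, down jacket 31.00 are the best per kg.
The ratio heuristic lands on first-aid kit + down jacket + trekking poles + crampons (593) but leaves 3 kg idle.
Replace trekking poles with solar charger: the trade gains 83 net, giving 676 at 20 kg.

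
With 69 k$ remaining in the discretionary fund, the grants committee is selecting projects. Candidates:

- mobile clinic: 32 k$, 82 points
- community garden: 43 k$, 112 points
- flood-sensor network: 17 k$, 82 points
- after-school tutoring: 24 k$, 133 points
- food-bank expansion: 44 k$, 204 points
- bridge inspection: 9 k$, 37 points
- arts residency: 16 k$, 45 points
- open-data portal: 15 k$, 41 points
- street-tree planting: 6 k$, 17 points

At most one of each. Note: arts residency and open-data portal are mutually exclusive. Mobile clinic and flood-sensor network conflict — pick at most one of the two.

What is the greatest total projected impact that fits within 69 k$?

337

Density check — after-school tutoring 5.54, flood-sensor network 4.82, food-bank expansion 4.64 are the best per k$.
Filling by ratio: flood-sensor network + after-school tutoring + bridge inspection + street-tree planting for 269, with 13 k$ left unused.
Dropping flood-sensor network and bridge inspection and street-tree planting frees 32 k$; slotting in food-bank expansion (44 k$) lifts the total to 337 at 68 k$.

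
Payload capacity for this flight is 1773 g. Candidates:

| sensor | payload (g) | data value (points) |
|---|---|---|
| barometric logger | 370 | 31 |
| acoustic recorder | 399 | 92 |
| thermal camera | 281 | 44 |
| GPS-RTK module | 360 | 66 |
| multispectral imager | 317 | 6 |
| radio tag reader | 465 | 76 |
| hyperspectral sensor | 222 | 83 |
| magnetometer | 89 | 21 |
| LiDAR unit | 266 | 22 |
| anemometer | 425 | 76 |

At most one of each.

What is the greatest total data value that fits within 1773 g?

361

Ranking by ratio (data value/g): hyperspectral sensor 0.37, magnetometer 0.24, acoustic recorder 0.23.
Filling by ratio: acoustic recorder + GPS-RTK module + hyperspectral sensor + magnetometer + LiDAR unit + anemometer for 360, with 12 g left unused.
Reworking the packing: acoustic recorder + thermal camera + GPS-RTK module + radio tag reader + hyperspectral sensor uses 1727 g and improves the total to 361.
Acoustic recorder + thermal camera + GPS-RTK module + hyperspectral sensor + anemometer matches that 361 at 1687 g; no feasible combination exceeds it.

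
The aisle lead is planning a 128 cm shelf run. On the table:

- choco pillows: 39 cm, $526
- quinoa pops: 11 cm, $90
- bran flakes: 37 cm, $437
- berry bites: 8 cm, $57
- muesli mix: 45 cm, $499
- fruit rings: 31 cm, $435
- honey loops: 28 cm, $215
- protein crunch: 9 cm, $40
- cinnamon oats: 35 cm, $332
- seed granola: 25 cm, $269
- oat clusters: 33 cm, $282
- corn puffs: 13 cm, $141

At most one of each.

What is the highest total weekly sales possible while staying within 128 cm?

A density-first pass picks choco pillows + bran flakes + berry bites + fruit rings + corn puffs — 1596 at 128 cm.
Dropping bran flakes and berry bites frees 45 cm; slotting in muesli mix (45 cm) lifts the total to 1601 at 128 cm.
That's the maximum — no swap from here does better than 1601.

1601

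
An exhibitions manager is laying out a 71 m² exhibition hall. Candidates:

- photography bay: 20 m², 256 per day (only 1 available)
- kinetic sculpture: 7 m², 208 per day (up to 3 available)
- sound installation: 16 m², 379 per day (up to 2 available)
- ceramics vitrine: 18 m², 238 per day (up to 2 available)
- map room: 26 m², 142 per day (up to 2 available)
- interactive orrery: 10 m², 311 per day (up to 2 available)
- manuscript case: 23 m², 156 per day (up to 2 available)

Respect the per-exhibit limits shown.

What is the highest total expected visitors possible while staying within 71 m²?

1796

A density-first pass picks 3×kinetic sculpture + sound installation + 2×interactive orrery — 1625 at 57 m².
Dropping kinetic sculpture frees 7 m²; slotting in sound installation (16 m²) lifts the total to 1796 at 66 m².
The spare 5 m² is too small for any remaining exhibit, and no exchange beats 1796.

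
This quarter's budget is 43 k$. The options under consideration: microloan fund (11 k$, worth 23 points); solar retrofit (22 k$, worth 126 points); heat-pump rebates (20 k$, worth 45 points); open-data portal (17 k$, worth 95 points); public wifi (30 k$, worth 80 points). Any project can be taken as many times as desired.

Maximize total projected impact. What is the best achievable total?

The ratio ordering already packs tightly: solar retrofit + open-data portal, 39 k$, 221.
Every other selection either busts 43 k$ or fails to beat 221.

221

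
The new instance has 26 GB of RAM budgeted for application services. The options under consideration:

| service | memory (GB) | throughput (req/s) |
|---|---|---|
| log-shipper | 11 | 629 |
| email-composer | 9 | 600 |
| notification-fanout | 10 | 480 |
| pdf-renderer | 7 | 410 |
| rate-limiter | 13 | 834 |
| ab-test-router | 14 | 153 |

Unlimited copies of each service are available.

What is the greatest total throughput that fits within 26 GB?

1668

By throughput per GB: email-composer 66.67, rate-limiter 64.15, pdf-renderer 58.57, log-shipper 57.18 lead.
Taking the top-ratio services first gives 2×email-composer + pdf-renderer for 1610 (25 GB).
Dropping 2×email-composer and pdf-renderer frees 25 GB; slotting in 2×rate-limiter (26 GB) lifts the total to 1668 at 26 GB.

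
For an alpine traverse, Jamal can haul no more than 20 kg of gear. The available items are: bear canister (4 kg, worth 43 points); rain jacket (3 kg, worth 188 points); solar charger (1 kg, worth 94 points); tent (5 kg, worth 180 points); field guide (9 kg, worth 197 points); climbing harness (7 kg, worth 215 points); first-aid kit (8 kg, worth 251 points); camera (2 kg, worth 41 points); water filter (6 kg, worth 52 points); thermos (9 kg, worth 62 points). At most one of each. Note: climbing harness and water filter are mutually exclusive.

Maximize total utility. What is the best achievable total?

754

Best packing: rain jacket + solar charger + tent + first-aid kit + camera — 19 kg, 754 total.
Next best is rain jacket + solar charger + climbing harness + first-aid kit at 748 (19 kg) — short by 6.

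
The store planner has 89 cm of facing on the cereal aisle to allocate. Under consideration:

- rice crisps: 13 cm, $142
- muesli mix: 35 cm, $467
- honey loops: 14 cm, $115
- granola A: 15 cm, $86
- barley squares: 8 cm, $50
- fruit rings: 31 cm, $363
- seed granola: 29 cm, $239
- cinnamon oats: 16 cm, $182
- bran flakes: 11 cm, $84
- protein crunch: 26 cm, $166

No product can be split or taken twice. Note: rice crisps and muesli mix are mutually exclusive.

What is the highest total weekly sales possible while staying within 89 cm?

Best packing: muesli mix + fruit rings + cinnamon oats — 82 cm, 1012 total.
Next best is muesli mix + honey loops + barley squares + fruit rings at 995 (88 cm) — short by 17.

1012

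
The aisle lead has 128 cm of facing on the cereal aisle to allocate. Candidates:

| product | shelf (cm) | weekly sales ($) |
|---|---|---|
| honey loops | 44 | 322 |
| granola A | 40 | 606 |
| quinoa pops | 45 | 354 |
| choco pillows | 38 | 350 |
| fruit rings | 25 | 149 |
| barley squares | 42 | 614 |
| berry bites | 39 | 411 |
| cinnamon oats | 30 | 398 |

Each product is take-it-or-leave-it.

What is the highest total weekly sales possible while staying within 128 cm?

1631

Density check — granola A 15.15, barley squares 14.62, cinnamon oats 13.27 are the best per cm.
Greedy by ratio would take granola A + barley squares + cinnamon oats: 112 cm used, total 1618.
The 30 cm tied up in cinnamon oats is better spent on berry bites — total rises to 1631 (121 cm).
That's the maximum — no swap from here does better than 1631.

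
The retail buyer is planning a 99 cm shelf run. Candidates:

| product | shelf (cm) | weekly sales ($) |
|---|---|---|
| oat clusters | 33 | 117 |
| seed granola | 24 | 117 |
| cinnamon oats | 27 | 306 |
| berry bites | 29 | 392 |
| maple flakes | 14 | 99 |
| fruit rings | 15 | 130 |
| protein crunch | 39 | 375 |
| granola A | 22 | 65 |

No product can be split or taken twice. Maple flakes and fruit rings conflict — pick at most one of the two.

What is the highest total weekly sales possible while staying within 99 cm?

The ratio ordering already packs tightly: cinnamon oats + berry bites + protein crunch, 95 cm, 1073.
No other feasible combination exceeds 1073.

1073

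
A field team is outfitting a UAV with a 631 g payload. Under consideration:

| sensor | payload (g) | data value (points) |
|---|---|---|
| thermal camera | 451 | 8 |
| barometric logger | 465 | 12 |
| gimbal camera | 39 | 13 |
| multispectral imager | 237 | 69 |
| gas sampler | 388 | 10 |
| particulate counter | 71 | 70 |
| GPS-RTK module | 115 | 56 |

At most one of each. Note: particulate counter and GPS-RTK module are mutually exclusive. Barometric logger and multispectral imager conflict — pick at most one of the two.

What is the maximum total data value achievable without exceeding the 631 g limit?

152

Best packing: gimbal camera + multispectral imager + particulate counter — 347 g, 152 total.
Next best is multispectral imager + particulate counter at 139 (308 g) — short by 13.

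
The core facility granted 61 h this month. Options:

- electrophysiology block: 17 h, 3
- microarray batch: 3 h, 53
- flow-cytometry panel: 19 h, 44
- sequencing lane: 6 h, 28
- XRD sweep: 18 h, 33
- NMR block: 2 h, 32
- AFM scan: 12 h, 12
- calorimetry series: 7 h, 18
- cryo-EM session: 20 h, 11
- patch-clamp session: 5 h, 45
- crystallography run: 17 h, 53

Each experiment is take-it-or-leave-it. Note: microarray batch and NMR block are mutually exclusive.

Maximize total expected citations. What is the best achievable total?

Ranking by ratio (expected citations/h): microarray batch 17.67, NMR block 16.00, patch-clamp session 9.00.
Taking microarray batch + flow-cytometry panel + sequencing lane + calorimetry series + patch-clamp session + crystallography run: 57 h used, 241 in expected citations.
Every other selection either busts 61 h or breaks a pairing rule or fails to beat 241.

241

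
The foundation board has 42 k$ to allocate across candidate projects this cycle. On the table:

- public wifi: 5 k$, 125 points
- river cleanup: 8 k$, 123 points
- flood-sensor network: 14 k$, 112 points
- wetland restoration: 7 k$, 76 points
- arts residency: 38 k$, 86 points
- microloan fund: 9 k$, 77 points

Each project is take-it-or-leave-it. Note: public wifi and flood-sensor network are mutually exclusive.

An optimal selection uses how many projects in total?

The maximum projected impact within 42 k$ is 401.
public wifi + river cleanup + wetland restoration + microloan fund hits 401 at 29 k$.
Any selection reaching 401 contains exactly 4 projects.

4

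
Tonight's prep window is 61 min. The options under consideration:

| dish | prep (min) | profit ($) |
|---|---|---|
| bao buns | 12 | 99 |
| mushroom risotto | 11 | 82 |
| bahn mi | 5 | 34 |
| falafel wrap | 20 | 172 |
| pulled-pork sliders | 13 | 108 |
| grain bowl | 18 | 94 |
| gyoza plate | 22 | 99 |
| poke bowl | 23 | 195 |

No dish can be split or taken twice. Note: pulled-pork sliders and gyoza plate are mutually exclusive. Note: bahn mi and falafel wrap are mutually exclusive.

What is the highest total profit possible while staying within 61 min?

484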